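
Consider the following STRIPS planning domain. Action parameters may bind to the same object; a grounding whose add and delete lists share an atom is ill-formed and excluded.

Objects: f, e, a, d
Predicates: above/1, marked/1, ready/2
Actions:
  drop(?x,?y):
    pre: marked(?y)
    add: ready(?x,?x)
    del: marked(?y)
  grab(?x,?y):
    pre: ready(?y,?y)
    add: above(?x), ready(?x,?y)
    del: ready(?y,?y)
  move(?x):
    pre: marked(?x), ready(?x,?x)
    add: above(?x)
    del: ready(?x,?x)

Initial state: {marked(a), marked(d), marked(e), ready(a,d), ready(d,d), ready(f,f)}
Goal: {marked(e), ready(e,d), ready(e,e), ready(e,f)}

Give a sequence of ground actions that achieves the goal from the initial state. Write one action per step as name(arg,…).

drop(e,a); grab(e,f); grab(e,d)

1. drop(e,a)  →  {marked(d), marked(e), ready(a,d), ready(d,d), ready(e,e), ready(f,f)}
2. grab(e,f)  →  {above(e), marked(d), marked(e), ready(a,d), ready(d,d), ready(e,e), ready(e,f)}
3. grab(e,d)  →  {above(e), marked(d), marked(e), ready(a,d), ready(e,d), ready(e,e), ready(e,f)}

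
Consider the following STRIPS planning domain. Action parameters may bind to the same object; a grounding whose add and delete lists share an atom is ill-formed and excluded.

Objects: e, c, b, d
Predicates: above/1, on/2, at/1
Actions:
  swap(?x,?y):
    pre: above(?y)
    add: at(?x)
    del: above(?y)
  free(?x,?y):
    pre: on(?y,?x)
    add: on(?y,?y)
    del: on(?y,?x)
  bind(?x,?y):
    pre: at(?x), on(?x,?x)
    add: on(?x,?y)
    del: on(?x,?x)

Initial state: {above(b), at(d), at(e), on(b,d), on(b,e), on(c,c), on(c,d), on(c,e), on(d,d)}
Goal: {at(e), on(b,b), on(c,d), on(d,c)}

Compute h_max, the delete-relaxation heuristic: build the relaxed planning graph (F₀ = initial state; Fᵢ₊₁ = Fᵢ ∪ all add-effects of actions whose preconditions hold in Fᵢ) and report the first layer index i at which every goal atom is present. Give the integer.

1

F0 = init (9 atoms)
F1 = F0 ∪ {at(b), at(c), on(b,b), on(d,b), on(d,c), on(d,e)}  (15 atoms)
goal ⊆ F1  ⇒  h_max = 1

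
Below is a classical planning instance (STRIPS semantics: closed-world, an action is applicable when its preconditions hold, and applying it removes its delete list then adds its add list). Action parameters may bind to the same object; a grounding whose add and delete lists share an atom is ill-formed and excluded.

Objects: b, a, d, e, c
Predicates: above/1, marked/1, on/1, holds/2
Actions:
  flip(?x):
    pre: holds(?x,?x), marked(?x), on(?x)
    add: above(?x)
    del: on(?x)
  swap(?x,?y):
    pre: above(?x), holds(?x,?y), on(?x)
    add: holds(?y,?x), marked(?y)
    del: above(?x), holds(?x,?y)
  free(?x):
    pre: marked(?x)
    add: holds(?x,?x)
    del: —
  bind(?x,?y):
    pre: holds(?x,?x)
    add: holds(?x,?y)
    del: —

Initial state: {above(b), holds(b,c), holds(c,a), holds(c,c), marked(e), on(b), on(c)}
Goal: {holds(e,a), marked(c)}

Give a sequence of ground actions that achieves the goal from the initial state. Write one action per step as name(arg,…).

swap(b,c); free(e); bind(e,a)

1. swap(b,c)  →  {holds(c,a), holds(c,b), holds(c,c), marked(c), marked(e), on(b), on(c)}
2. free(e)  →  {holds(c,a), holds(c,b), holds(c,c), holds(e,e), marked(c), marked(e), on(b), on(c)}
3. bind(e,a)  →  {holds(c,a), holds(c,b), holds(c,c), holds(e,a), holds(e,e), marked(c), marked(e), on(b), on(c)}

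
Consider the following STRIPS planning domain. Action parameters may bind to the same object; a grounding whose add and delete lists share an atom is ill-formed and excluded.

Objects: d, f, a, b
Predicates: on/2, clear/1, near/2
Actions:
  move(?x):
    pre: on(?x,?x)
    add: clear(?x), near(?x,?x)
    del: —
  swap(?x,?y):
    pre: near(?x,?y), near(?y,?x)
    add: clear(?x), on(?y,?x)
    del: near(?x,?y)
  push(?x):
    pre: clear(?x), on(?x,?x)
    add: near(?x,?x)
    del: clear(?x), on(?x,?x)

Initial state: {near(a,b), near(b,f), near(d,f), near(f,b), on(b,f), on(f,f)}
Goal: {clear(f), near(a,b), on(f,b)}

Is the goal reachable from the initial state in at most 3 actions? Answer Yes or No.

Yes

1. move(f)  →  {clear(f), near(a,b), near(b,f), near(d,f), near(f,b), near(f,f), on(b,f), on(f,f)}
2. swap(b,f)  →  {clear(b), clear(f), near(a,b), near(d,f), near(f,b), near(f,f), on(b,f), on(f,b), on(f,f)}
optimal plan length = 2; 2 ≤ 3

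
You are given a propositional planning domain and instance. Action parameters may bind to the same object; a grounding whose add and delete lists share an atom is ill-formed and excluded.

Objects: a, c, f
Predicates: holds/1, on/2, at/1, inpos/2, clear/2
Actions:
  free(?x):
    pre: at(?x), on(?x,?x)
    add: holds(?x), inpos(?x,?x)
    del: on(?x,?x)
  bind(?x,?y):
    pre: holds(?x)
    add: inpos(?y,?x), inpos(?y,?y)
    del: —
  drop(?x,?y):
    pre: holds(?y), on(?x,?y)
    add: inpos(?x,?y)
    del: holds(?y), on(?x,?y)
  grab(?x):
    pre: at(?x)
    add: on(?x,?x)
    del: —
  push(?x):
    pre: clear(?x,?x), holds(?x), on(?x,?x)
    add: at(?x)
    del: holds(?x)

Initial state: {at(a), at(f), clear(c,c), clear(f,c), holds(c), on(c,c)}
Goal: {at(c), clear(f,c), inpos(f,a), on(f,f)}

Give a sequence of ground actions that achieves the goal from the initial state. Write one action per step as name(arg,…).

grab(a); free(a); bind(a,f); grab(f); push(c)

1. grab(a)  →  {at(a), at(f), clear(c,c), clear(f,c), holds(c), on(a,a), on(c,c)}
2. free(a)  →  {at(a), at(f), clear(c,c), clear(f,c), holds(a), holds(c), inpos(a,a), on(c,c)}
3. bind(a,f)  →  {at(a), at(f), clear(c,c), clear(f,c), holds(a), holds(c), inpos(a,a), inpos(f,a), inpos(f,f), on(c,c)}
4. grab(f)  →  {at(a), at(f), clear(c,c), clear(f,c), holds(a), holds(c), inpos(a,a), inpos(f,a), inpos(f,f), on(c,c), on(f,f)}
5. push(c)  →  {at(a), at(c), at(f), clear(c,c), clear(f,c), holds(a), inpos(a,a), inpos(f,a), inpos(f,f), on(c,c), on(f,f)}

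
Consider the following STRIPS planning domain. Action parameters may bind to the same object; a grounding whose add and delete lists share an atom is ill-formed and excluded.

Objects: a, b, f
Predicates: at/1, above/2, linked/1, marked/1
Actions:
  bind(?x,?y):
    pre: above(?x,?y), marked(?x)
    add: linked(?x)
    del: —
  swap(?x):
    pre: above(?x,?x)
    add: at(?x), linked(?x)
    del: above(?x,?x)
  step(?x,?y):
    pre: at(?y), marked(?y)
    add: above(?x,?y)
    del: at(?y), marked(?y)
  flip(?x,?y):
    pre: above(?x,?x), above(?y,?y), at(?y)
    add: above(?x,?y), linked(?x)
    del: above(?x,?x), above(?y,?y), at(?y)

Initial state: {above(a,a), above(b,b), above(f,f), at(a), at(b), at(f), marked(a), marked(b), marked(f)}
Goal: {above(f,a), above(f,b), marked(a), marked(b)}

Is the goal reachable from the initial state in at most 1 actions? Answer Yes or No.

No

1. flip(f,a)  →  {above(b,b), above(f,a), at(b), at(f), linked(f), marked(a), marked(b), marked(f)}
2. step(f,f)  →  {above(b,b), above(f,a), above(f,f), at(b), linked(f), marked(a), marked(b)}
3. flip(f,b)  →  {above(f,a), above(f,b), linked(f), marked(a), marked(b)}
optimal plan length = 3; 3 > 1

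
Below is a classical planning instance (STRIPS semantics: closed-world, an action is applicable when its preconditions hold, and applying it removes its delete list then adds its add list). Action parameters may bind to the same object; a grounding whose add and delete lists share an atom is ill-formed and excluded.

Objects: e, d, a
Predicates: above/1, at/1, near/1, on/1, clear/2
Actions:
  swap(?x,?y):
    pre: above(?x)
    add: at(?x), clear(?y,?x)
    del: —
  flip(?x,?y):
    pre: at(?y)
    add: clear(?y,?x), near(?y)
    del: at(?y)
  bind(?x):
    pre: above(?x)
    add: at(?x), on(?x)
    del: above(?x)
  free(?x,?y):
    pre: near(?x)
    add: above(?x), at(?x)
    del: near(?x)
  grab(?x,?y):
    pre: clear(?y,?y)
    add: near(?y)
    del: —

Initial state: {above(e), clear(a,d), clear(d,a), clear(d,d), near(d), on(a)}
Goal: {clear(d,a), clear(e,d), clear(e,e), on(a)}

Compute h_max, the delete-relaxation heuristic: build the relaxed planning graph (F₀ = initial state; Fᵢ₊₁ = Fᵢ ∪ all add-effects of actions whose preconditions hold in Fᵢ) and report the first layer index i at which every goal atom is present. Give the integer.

2

F0 = init (6 atoms)
F1 = F0 ∪ {above(d), at(d), at(e), clear(a,e), clear(d,e), clear(e,e), on(e)}  (13 atoms)
F2 = F1 ∪ {clear(e,a), clear(e,d), near(e), on(d)}  (17 atoms)
goal ⊆ F2  ⇒  h_max = 2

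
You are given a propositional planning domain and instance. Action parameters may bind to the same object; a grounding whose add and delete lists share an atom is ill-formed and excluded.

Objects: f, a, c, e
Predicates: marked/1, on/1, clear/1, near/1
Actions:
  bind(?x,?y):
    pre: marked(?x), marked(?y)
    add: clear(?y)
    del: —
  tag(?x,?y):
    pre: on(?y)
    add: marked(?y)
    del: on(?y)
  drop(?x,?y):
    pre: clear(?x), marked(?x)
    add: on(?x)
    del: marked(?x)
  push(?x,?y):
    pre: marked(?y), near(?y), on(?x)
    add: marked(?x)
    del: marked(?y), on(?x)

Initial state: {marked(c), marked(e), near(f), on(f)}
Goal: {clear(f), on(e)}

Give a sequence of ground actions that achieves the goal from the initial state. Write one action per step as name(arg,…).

bind(c,e); tag(f,f); bind(f,f); drop(e,f)

1. bind(c,e)  →  {clear(e), marked(c), marked(e), near(f), on(f)}
2. tag(f,f)  →  {clear(e), marked(c), marked(e), marked(f), near(f)}
3. bind(f,f)  →  {clear(e), clear(f), marked(c), marked(e), marked(f), near(f)}
4. drop(e,f)  →  {clear(e), clear(f), marked(c), marked(f), near(f), on(e)}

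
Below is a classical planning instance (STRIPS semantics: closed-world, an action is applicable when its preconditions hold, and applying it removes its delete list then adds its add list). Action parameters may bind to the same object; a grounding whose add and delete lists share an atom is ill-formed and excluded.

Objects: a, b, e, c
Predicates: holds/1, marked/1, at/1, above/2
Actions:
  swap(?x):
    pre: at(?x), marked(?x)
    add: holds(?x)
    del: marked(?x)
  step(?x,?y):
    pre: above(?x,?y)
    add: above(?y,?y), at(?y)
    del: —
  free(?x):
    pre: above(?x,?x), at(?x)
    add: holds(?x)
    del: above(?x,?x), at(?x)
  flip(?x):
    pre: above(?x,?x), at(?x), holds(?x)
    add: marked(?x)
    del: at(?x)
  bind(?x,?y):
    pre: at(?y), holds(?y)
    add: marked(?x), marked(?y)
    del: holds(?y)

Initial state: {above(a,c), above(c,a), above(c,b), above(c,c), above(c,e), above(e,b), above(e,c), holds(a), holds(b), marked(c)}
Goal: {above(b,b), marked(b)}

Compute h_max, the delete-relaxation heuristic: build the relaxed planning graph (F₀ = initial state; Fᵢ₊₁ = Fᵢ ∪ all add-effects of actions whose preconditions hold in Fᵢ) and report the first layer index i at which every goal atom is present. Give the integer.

2

F0 = init (10 atoms)
F1 = F0 ∪ {above(a,a), above(b,b), above(e,e), at(a), at(b), at(c), at(e)}  (17 atoms)
F2 = F1 ∪ {holds(c), holds(e), marked(a), marked(b), marked(e)}  (22 atoms)
goal ⊆ F2  ⇒  h_max = 2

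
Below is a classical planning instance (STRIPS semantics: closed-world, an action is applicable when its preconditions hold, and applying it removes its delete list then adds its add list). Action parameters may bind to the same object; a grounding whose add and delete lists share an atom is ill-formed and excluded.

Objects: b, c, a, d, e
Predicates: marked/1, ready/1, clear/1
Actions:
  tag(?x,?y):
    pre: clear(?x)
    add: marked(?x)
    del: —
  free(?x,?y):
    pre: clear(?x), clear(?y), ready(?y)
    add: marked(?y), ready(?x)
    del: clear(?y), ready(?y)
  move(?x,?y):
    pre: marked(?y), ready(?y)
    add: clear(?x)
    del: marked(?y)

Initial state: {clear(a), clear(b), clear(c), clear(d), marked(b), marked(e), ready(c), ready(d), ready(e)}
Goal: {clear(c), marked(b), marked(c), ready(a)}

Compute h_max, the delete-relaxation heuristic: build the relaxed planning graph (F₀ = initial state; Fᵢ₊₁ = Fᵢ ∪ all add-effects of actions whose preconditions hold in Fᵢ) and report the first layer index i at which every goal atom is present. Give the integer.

1

F0 = init (9 atoms)
F1 = F0 ∪ {clear(e), marked(a), marked(c), marked(d), ready(a), ready(b)}  (15 atoms)
goal ⊆ F1  ⇒  h_max = 1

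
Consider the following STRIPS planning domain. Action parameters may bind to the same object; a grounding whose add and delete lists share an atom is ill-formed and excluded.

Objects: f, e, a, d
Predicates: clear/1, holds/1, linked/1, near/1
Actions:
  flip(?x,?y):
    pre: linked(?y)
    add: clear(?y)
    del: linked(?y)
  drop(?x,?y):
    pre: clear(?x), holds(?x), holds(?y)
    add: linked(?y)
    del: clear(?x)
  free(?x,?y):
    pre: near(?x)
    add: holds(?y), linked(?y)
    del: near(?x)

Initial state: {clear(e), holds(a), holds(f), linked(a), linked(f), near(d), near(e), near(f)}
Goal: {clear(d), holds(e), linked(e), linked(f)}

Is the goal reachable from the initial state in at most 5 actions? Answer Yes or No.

Yes

1. free(f,e)  →  {clear(e), holds(a), holds(e), holds(f), linked(a), linked(e), linked(f), near(d), near(e)}
2. free(e,d)  →  {clear(e), holds(a), holds(d), holds(e), holds(f), linked(a), linked(d), linked(e), linked(f), near(d)}
3. flip(f,d)  →  {clear(d), clear(e), holds(a), holds(d), holds(e), holds(f), linked(a), linked(e), linked(f), near(d)}
optimal plan length = 3; 3 ≤ 5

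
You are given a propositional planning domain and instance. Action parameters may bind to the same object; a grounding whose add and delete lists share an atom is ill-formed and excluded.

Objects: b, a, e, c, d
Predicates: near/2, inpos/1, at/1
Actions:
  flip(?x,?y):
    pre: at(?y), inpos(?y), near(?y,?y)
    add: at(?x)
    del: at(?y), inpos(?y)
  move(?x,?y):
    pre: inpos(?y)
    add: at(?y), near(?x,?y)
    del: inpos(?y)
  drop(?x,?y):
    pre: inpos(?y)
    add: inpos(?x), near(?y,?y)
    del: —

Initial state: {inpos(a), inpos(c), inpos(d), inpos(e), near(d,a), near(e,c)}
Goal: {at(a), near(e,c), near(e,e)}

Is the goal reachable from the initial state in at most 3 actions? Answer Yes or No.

1. move(b,a)  →  {at(a), inpos(c), inpos(d), inpos(e), near(b,a), near(d,a), near(e,c)}
2. move(e,e)  →  {at(a), at(e), inpos(c), inpos(d), near(b,a), near(d,a), near(e,c), near(e,e)}
optimal plan length = 2; 2 ≤ 3

Yes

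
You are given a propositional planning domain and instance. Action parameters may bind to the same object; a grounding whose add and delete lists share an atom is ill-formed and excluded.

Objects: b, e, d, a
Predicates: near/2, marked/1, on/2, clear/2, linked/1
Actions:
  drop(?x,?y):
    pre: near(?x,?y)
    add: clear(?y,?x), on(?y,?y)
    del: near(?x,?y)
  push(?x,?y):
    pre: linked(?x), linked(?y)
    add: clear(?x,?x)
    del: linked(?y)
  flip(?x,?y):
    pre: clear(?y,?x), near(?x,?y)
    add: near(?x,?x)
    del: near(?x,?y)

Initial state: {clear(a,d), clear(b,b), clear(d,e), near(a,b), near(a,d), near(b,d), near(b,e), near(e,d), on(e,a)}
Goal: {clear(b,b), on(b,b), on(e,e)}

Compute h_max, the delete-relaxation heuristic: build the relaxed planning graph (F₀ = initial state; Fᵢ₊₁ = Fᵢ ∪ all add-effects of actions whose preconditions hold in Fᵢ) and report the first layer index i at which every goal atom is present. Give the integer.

F0 = init (9 atoms)
F1 = F0 ∪ {clear(b,a), clear(d,a), clear(d,b), clear(e,b), near(e,e), on(b,b), on(d,d), on(e,e)}  (17 atoms)
goal ⊆ F1  ⇒  h_max = 1

1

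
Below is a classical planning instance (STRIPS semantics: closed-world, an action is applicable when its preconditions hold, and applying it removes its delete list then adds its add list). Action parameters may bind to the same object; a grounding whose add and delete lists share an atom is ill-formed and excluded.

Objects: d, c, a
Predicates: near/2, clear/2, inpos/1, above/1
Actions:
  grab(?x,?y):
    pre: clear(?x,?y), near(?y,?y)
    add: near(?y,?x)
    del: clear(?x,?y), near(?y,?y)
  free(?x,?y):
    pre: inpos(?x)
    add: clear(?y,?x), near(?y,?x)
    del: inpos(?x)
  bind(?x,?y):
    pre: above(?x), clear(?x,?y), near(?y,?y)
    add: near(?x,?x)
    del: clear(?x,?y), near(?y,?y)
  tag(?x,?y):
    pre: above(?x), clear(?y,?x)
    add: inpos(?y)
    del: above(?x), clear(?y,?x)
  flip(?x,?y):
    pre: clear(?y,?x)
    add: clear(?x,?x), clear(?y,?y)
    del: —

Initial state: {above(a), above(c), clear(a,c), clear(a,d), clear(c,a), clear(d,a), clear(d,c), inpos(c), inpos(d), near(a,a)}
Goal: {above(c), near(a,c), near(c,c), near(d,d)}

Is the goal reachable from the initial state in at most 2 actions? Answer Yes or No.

1. grab(c,a)  →  {above(a), above(c), clear(a,c), clear(a,d), clear(d,a), clear(d,c), inpos(c), inpos(d), near(a,c)}
2. free(d,d)  →  {above(a), above(c), clear(a,c), clear(a,d), clear(d,a), clear(d,c), clear(d,d), inpos(c), near(a,c), near(d,d)}
3. free(c,c)  →  {above(a), above(c), clear(a,c), clear(a,d), clear(c,c), clear(d,a), clear(d,c), clear(d,d), near(a,c), near(c,c), near(d,d)}
optimal plan length = 3; 3 > 2

No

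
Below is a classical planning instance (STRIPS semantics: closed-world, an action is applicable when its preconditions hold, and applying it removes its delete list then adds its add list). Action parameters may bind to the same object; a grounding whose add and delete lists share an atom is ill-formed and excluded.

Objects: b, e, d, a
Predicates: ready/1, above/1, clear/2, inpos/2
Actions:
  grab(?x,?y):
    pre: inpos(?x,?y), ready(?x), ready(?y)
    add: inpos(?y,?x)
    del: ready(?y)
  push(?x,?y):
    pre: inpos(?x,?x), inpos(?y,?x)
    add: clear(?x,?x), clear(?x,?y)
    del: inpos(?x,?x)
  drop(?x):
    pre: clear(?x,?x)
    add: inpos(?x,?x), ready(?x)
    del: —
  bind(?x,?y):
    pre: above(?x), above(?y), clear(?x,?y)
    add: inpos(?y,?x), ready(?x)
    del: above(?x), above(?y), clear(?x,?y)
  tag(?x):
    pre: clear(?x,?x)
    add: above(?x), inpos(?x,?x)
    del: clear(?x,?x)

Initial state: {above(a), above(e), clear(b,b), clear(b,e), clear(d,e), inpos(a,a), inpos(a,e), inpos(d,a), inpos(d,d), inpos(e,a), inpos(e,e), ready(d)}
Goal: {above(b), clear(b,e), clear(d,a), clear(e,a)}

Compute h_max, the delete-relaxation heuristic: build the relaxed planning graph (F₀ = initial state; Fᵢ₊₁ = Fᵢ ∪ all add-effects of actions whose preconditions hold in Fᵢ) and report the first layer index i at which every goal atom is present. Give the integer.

F0 = init (12 atoms)
F1 = F0 ∪ {above(b), clear(a,a), clear(a,d), clear(a,e), clear(d,d), clear(e,a), clear(e,e), inpos(b,b), ready(b)}  (21 atoms)
F2 = F1 ∪ {above(d), inpos(e,b), ready(a), ready(e)}  (25 atoms)
F3 = F2 ∪ {inpos(a,d), inpos(b,e), inpos(e,d)}  (28 atoms)
F4 = F3 ∪ {clear(d,a), clear(e,b), inpos(d,e)}  (31 atoms)
goal ⊆ F4  ⇒  h_max = 4

4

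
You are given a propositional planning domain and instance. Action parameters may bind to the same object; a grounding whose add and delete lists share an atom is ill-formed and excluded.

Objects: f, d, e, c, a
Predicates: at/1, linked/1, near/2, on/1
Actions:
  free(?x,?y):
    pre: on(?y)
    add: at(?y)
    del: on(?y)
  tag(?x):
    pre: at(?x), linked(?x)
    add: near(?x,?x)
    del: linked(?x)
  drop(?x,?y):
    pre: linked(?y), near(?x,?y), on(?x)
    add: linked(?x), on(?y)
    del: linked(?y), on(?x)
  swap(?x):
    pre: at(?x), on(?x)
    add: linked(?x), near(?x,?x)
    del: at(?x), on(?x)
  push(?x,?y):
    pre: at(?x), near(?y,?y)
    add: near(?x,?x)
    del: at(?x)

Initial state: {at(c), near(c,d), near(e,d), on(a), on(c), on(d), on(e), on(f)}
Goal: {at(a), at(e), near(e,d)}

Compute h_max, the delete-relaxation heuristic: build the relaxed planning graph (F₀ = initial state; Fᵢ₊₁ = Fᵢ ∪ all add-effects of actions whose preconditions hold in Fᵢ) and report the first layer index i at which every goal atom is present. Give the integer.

1

F0 = init (8 atoms)
F1 = F0 ∪ {at(a), at(d), at(e), at(f), linked(c), near(c,c)}  (14 atoms)
goal ⊆ F1  ⇒  h_max = 1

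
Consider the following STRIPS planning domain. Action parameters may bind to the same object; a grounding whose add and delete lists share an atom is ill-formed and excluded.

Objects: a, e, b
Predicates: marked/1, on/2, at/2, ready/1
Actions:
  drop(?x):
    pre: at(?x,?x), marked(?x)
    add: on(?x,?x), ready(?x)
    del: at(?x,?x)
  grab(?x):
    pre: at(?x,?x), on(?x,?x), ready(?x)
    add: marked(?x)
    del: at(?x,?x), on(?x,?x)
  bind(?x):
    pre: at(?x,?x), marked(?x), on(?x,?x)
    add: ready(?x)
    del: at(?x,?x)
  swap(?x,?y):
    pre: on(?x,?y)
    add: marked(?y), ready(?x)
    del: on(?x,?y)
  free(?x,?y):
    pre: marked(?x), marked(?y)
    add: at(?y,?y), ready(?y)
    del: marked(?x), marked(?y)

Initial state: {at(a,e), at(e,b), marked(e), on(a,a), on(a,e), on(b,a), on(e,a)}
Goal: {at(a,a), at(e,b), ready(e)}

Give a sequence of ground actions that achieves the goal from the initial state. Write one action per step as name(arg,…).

swap(e,a); free(a,a)

1. swap(e,a)  →  {at(a,e), at(e,b), marked(a), marked(e), on(a,a), on(a,e), on(b,a), ready(e)}
2. free(a,a)  →  {at(a,a), at(a,e), at(e,b), marked(e), on(a,a), on(a,e), on(b,a), ready(a), ready(e)}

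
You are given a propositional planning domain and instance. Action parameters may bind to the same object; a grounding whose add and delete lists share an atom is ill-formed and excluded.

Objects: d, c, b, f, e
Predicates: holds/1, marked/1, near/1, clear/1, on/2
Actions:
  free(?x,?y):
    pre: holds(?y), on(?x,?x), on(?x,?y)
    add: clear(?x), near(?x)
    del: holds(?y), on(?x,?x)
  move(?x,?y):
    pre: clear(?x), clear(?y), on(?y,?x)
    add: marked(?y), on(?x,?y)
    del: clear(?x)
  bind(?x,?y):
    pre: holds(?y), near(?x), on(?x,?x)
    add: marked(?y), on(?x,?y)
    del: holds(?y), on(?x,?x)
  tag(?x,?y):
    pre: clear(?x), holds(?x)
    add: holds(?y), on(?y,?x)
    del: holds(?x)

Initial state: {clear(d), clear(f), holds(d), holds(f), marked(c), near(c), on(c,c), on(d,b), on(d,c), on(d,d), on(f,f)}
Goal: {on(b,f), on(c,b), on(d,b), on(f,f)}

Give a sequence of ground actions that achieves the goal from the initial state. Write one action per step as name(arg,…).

tag(f,b); bind(c,b)

1. tag(f,b)  →  {clear(d), clear(f), holds(b), holds(d), marked(c), near(c), on(b,f), on(c,c), on(d,b), on(d,c), on(d,d), on(f,f)}
2. bind(c,b)  →  {clear(d), clear(f), holds(d), marked(b), marked(c), near(c), on(b,f), on(c,b), on(d,b), on(d,c), on(d,d), on(f,f)}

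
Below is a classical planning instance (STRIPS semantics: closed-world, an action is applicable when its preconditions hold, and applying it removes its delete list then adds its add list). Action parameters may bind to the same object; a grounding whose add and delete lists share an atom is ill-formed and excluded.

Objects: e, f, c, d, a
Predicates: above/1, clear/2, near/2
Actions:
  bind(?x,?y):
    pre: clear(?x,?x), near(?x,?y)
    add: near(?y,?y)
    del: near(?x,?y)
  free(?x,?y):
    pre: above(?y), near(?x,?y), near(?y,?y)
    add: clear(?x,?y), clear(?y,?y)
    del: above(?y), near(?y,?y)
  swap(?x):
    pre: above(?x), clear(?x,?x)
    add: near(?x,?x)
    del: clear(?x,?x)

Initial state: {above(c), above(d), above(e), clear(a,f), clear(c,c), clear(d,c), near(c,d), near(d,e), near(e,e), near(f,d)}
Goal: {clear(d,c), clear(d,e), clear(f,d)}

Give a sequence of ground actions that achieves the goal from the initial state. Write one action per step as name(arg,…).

bind(c,d); free(f,d); free(d,e)

1. bind(c,d)  →  {above(c), above(d), above(e), clear(a,f), clear(c,c), clear(d,c), near(d,d), near(d,e), near(e,e), near(f,d)}
2. free(f,d)  →  {above(c), above(e), clear(a,f), clear(c,c), clear(d,c), clear(d,d), clear(f,d), near(d,e), near(e,e), near(f,d)}
3. free(d,e)  →  {above(c), clear(a,f), clear(c,c), clear(d,c), clear(d,d), clear(d,e), clear(e,e), clear(f,d), near(d,e), near(f,d)}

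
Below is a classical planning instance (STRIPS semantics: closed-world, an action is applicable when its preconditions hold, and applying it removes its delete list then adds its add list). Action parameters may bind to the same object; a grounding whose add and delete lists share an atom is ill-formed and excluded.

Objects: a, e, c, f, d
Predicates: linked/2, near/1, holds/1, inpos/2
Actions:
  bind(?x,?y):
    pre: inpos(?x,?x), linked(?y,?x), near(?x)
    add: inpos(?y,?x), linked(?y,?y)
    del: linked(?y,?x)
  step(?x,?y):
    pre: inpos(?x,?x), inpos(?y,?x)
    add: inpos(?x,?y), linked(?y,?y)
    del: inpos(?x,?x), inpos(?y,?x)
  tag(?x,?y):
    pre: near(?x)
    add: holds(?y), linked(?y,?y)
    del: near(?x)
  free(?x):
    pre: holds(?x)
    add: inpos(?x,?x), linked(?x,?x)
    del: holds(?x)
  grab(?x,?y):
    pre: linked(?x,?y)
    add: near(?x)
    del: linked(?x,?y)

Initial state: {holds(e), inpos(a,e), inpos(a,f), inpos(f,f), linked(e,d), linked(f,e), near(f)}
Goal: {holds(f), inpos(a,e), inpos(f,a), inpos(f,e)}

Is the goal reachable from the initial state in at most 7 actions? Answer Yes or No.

Yes

1. step(f,a)  →  {holds(e), inpos(a,e), inpos(f,a), linked(a,a), linked(e,d), linked(f,e), near(f)}
2. tag(f,f)  →  {holds(e), holds(f), inpos(a,e), inpos(f,a), linked(a,a), linked(e,d), linked(f,e), linked(f,f)}
3. free(e)  →  {holds(f), inpos(a,e), inpos(e,e), inpos(f,a), linked(a,a), linked(e,d), linked(e,e), linked(f,e), linked(f,f)}
4. grab(e,e)  →  {holds(f), inpos(a,e), inpos(e,e), inpos(f,a), linked(a,a), linked(e,d), linked(f,e), linked(f,f), near(e)}
5. bind(e,f)  →  {holds(f), inpos(a,e), inpos(e,e), inpos(f,a), inpos(f,e), linked(a,a), linked(e,d), linked(f,f), near(e)}
optimal plan length = 5; 5 ≤ 7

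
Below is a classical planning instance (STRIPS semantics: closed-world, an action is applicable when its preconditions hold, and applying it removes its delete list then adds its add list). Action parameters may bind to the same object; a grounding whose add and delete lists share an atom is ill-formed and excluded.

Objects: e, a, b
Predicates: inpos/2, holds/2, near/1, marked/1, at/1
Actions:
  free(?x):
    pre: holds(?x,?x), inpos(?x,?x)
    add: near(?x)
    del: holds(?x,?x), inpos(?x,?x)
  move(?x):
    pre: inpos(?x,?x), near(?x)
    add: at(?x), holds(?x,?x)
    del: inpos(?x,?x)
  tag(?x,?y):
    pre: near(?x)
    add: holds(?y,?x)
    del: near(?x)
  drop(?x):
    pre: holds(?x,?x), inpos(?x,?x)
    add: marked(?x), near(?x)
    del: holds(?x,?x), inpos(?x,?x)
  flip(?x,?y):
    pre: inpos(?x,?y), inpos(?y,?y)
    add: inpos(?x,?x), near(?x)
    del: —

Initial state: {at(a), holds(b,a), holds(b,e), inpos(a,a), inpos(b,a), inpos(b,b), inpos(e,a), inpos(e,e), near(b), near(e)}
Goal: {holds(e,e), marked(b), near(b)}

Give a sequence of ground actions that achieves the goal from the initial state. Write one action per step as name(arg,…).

move(e); tag(b,b); drop(b)

1. move(e)  →  {at(a), at(e), holds(b,a), holds(b,e), holds(e,e), inpos(a,a), inpos(b,a), inpos(b,b), inpos(e,a), near(b), near(e)}
2. tag(b,b)  →  {at(a), at(e), holds(b,a), holds(b,b), holds(b,e), holds(e,e), inpos(a,a), inpos(b,a), inpos(b,b), inpos(e,a), near(e)}
3. drop(b)  →  {at(a), at(e), holds(b,a), holds(b,e), holds(e,e), inpos(a,a), inpos(b,a), inpos(e,a), marked(b), near(b), near(e)}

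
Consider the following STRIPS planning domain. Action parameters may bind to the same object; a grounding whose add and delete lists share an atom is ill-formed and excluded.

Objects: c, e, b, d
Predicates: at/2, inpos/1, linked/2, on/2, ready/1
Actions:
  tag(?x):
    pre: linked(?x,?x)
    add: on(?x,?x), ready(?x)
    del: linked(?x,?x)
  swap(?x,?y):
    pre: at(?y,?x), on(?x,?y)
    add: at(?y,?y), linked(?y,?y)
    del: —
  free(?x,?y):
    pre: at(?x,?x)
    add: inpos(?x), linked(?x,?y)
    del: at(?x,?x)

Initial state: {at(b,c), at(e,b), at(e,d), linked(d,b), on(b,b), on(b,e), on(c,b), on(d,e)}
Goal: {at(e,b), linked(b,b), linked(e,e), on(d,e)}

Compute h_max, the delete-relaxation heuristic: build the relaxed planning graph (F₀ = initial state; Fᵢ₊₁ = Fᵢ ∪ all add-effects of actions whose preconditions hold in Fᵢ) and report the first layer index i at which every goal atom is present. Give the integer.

F0 = init (8 atoms)
F1 = F0 ∪ {at(b,b), at(e,e), linked(b,b), linked(e,e)}  (12 atoms)
goal ⊆ F1  ⇒  h_max = 1

1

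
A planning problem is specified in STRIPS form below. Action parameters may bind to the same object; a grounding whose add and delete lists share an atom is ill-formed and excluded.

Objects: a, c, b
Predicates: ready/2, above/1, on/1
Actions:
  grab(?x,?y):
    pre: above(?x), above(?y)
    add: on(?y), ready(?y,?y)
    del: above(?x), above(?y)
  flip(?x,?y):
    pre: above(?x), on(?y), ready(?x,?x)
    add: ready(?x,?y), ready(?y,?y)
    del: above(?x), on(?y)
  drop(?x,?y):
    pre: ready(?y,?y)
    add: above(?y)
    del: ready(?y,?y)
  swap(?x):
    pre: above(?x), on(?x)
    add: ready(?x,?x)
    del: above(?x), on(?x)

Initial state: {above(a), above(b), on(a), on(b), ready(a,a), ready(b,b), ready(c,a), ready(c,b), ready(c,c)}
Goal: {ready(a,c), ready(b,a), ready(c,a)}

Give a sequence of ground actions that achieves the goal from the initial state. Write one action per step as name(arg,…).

1. flip(b,a)  →  {above(a), on(b), ready(a,a), ready(b,a), ready(b,b), ready(c,a), ready(c,b), ready(c,c)}
2. drop(a,c)  →  {above(a), above(c), on(b), ready(a,a), ready(b,a), ready(b,b), ready(c,a), ready(c,b)}
3. grab(c,c)  →  {above(a), on(b), on(c), ready(a,a), ready(b,a), ready(b,b), ready(c,a), ready(c,b), ready(c,c)}
4. flip(a,c)  →  {on(b), ready(a,a), ready(a,c), ready(b,a), ready(b,b), ready(c,a), ready(c,b), ready(c,c)}

flip(b,a); drop(a,c); grab(c,c); flip(a,c)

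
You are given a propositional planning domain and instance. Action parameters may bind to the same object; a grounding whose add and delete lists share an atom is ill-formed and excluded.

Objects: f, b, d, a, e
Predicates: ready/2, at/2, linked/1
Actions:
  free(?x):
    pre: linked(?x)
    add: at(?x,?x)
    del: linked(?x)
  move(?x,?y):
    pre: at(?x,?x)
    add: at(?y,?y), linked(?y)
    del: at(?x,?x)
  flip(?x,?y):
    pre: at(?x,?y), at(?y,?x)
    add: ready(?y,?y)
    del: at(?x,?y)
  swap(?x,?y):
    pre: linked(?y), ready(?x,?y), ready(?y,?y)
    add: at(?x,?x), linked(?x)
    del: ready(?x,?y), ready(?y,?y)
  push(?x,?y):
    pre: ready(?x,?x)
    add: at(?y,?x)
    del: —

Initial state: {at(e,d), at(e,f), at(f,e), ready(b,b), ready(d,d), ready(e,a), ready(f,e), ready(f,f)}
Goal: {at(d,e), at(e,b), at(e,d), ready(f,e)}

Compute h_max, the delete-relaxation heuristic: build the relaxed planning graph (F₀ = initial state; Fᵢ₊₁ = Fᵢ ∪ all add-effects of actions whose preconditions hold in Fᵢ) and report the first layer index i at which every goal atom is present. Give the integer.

F0 = init (8 atoms)
F1 = F0 ∪ {at(a,b), at(a,d), at(a,f), at(b,b), at(b,d), at(b,f), at(d,b), at(d,d), at(d,f), at(e,b), at(f,b), at(f,d), at(f,f), ready(e,e)}  (22 atoms)
F2 = F1 ∪ {at(a,a), at(a,e), at(b,e), at(d,e), at(e,e), linked(a), linked(b), linked(d), linked(e), linked(f)}  (32 atoms)
goal ⊆ F2  ⇒  h_max = 2

2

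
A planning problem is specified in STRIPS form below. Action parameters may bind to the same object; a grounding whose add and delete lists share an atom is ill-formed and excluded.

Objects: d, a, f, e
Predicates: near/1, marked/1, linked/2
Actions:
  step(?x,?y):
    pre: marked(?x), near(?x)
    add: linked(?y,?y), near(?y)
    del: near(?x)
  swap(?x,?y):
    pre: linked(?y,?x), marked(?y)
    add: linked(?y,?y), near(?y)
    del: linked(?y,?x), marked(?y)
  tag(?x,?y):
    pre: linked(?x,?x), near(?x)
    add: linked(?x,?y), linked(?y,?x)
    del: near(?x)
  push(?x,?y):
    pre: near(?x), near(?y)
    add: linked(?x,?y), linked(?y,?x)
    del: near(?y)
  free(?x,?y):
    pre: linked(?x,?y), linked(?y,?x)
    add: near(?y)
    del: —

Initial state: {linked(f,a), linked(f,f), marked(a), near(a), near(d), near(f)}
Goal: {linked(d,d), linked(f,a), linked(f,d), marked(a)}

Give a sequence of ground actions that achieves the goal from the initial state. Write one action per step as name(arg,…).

step(a,d); tag(d,f)

1. step(a,d)  →  {linked(d,d), linked(f,a), linked(f,f), marked(a), near(d), near(f)}
2. tag(d,f)  →  {linked(d,d), linked(d,f), linked(f,a), linked(f,d), linked(f,f), marked(a), near(f)}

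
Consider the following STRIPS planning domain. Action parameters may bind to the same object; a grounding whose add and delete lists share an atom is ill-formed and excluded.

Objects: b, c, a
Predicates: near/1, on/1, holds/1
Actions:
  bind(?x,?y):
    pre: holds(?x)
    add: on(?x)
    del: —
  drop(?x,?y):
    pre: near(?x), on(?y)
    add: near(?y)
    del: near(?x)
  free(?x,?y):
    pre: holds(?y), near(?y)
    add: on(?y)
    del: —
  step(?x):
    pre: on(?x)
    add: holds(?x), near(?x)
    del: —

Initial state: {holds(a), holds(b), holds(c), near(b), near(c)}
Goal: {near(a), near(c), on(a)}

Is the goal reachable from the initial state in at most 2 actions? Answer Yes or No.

Yes

1. bind(a,b)  →  {holds(a), holds(b), holds(c), near(b), near(c), on(a)}
2. drop(b,a)  →  {holds(a), holds(b), holds(c), near(a), near(c), on(a)}
optimal plan length = 2; 2 ≤ 2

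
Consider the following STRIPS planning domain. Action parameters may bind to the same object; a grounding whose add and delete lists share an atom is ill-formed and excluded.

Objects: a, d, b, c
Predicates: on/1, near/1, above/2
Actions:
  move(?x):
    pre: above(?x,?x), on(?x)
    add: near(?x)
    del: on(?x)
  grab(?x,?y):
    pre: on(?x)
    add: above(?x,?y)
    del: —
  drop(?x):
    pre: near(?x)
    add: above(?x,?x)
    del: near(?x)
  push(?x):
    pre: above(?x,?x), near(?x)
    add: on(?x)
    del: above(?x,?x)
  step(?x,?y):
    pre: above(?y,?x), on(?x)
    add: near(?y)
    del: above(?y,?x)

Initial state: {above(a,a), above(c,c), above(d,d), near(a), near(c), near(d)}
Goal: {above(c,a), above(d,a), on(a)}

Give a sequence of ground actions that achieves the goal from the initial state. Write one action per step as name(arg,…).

push(a); push(d); grab(d,a); push(c); grab(c,a)

1. push(a)  →  {above(c,c), above(d,d), near(a), near(c), near(d), on(a)}
2. push(d)  →  {above(c,c), near(a), near(c), near(d), on(a), on(d)}
3. grab(d,a)  →  {above(c,c), above(d,a), near(a), near(c), near(d), on(a), on(d)}
4. push(c)  →  {above(d,a), near(a), near(c), near(d), on(a), on(c), on(d)}
5. grab(c,a)  →  {above(c,a), above(d,a), near(a), near(c), near(d), on(a), on(c), on(d)}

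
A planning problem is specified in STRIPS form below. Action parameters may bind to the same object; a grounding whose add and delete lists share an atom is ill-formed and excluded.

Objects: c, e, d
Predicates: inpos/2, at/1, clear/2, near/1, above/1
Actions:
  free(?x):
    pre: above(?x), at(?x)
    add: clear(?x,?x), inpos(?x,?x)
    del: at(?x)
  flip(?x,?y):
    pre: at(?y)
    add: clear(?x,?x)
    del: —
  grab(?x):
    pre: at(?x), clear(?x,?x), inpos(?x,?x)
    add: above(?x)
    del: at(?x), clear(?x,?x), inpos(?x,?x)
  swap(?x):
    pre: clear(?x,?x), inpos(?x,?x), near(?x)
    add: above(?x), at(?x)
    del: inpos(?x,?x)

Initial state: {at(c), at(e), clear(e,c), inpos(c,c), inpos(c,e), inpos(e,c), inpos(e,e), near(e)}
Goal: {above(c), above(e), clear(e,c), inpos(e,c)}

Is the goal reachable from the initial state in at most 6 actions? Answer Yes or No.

1. flip(c,c)  →  {at(c), at(e), clear(c,c), clear(e,c), inpos(c,c), inpos(c,e), inpos(e,c), inpos(e,e), near(e)}
2. flip(e,c)  →  {at(c), at(e), clear(c,c), clear(e,c), clear(e,e), inpos(c,c), inpos(c,e), inpos(e,c), inpos(e,e), near(e)}
3. grab(c)  →  {above(c), at(e), clear(e,c), clear(e,e), inpos(c,e), inpos(e,c), inpos(e,e), near(e)}
4. grab(e)  →  {above(c), above(e), clear(e,c), inpos(c,e), inpos(e,c), near(e)}
optimal plan length = 4; 4 ≤ 6

Yes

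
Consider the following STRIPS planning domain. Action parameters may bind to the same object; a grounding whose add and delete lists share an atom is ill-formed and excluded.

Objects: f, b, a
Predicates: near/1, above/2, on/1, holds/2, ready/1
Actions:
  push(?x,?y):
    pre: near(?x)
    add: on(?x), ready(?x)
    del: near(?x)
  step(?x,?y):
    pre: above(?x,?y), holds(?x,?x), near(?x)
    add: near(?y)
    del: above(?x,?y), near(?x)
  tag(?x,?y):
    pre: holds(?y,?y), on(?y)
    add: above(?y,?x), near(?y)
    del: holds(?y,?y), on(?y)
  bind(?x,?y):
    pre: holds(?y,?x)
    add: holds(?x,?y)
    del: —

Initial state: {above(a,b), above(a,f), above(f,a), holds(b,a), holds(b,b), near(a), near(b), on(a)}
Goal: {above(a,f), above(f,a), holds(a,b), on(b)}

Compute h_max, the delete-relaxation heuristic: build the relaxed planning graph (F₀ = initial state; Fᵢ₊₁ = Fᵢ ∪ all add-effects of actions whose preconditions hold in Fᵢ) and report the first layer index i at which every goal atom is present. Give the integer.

1

F0 = init (8 atoms)
F1 = F0 ∪ {holds(a,b), on(b), ready(a), ready(b)}  (12 atoms)
goal ⊆ F1  ⇒  h_max = 1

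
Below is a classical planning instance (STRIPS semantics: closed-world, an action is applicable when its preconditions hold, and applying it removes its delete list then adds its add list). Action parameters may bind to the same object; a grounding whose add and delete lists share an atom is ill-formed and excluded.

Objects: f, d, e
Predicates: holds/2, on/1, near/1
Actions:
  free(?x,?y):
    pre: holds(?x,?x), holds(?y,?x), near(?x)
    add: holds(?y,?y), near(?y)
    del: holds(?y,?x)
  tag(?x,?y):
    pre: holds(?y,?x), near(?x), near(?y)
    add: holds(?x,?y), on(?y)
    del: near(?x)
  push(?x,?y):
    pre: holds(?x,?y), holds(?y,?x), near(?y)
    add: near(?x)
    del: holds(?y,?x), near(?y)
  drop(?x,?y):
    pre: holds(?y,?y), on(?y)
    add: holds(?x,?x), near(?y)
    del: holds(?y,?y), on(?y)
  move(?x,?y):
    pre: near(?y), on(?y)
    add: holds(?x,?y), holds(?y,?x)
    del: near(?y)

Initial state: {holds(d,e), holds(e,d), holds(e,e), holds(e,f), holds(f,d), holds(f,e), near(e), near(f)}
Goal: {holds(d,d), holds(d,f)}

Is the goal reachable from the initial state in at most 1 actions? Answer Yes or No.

1. free(e,d)  →  {holds(d,d), holds(e,d), holds(e,e), holds(e,f), holds(f,d), holds(f,e), near(d), near(e), near(f)}
2. tag(d,f)  →  {holds(d,d), holds(d,f), holds(e,d), holds(e,e), holds(e,f), holds(f,d), holds(f,e), near(e), near(f), on(f)}
optimal plan length = 2; 2 > 1

No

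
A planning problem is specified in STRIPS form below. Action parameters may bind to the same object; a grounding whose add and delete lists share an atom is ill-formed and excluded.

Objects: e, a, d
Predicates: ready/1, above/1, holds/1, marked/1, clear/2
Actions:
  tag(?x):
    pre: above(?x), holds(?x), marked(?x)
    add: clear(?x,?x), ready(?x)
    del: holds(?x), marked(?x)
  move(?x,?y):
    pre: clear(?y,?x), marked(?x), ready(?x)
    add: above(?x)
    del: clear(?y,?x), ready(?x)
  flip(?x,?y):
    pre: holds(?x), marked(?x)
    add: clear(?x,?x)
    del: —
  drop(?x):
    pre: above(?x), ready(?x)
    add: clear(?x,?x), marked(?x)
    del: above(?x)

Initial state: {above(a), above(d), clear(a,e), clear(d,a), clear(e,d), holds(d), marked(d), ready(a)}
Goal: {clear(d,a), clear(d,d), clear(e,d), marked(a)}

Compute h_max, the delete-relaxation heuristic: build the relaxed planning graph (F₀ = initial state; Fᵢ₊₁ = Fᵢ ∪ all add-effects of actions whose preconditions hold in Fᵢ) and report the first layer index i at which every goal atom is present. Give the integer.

F0 = init (8 atoms)
F1 = F0 ∪ {clear(a,a), clear(d,d), marked(a), ready(d)}  (12 atoms)
goal ⊆ F1  ⇒  h_max = 1

1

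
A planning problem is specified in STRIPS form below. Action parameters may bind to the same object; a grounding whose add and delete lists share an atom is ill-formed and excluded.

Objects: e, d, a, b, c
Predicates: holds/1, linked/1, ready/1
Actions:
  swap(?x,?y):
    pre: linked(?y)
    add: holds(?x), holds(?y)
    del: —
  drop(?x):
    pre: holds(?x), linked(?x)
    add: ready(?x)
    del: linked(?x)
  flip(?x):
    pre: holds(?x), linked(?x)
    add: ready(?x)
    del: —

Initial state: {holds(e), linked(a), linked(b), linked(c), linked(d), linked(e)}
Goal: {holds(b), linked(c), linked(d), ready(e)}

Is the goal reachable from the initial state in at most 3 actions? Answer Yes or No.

Yes

1. swap(e,b)  →  {holds(b), holds(e), linked(a), linked(b), linked(c), linked(d), linked(e)}
2. drop(e)  →  {holds(b), holds(e), linked(a), linked(b), linked(c), linked(d), ready(e)}
optimal plan length = 2; 2 ≤ 3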